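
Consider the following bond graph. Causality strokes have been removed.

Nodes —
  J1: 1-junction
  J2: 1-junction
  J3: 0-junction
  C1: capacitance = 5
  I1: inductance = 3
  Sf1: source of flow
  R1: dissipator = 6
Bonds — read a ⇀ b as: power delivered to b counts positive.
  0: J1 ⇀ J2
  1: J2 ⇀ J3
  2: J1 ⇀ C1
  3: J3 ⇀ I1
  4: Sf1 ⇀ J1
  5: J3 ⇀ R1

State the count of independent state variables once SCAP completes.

#4 stroke at Sf1  (Sf1 (Sf) sets flow on bond)
#0 stroke at J1  (1-jn J1 has f-setter on 4)
#2 stroke at J1  (J1: bond 4 brought flow, rest push out)
#1 stroke at J2  (1-jn J2 has f-setter on 0)
#3 stroke at I1  (prefer integral on I1)
#5 stroke at J3  (J3: last free bond brings effort in)

2  (C1, I1 all integral)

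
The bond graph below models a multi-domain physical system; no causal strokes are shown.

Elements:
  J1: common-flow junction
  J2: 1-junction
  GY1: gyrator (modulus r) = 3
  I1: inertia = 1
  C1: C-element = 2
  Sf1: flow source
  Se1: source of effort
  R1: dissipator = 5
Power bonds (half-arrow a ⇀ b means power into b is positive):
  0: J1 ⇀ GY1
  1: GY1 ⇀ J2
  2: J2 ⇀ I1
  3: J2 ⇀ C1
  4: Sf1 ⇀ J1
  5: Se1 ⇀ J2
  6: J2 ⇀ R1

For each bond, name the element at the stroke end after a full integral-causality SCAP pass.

bond 0 stroke→J1
bond 1 stroke→J2
bond 2 stroke→I1
bond 3 stroke→J2
bond 4 stroke→Sf1
bond 5 stroke→J2
bond 6 stroke→J2

β4 stroke→Sf1  (Sf1 (Sf) sets flow on bond)
β5 stroke→J2  (source Se1 imposes e)
β0 stroke→J1  (J1: bond 4 brought flow, rest push out)
β1 stroke→J2  (GY1: gyrator matches bond 0)
β2 stroke→I1  (I1 outputs flow p/I1)
β3 stroke→J2  (1-jn J2 has f-setter on 2)
β6 stroke→J2  (J2 flow already set via bond 2)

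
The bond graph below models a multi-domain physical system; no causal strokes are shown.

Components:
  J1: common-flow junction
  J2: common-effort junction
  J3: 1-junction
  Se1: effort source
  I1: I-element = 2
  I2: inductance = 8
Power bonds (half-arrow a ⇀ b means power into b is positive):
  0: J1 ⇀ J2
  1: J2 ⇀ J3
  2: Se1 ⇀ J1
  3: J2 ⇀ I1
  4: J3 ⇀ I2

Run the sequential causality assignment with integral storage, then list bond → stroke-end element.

b2 stroke at J1  (Se1 (Se) sets effort on bond)
b0 stroke at J2  (closing 1-jn rule on J1)
b1 stroke at J3  (J2: bond 0 brought effort, rest push out)
b3 stroke at I1  (J2 effort already set via bond 0)
b4 stroke at I2  (closing 1-jn rule on J3)

β0 stroke at J2
β1 stroke at J3
β2 stroke at J1
β3 stroke at I1
β4 stroke at I2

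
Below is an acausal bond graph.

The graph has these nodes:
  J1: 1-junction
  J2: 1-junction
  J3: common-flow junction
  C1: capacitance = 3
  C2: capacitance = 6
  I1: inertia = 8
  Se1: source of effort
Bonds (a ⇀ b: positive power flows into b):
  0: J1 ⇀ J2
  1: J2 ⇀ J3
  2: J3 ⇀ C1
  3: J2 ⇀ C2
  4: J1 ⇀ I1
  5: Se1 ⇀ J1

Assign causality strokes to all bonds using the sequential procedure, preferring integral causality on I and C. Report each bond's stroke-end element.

#0 stroke at J1
#1 stroke at J2
#2 stroke at J3
#3 stroke at J2
#4 stroke at I1
#5 stroke at J1

b5 stroke at J1  (Se1 fixes effort; stroke away)
b2 stroke at J3  (C1 outputs effort q/C1)
b1 stroke at J2  (J3: last free bond brings flow in)
b3 stroke at J2  (C2 outputs effort q/C2)
b0 stroke at J1  (only one flow-in slot at J2)
b4 stroke at I1  (J1 needs exactly one f-in)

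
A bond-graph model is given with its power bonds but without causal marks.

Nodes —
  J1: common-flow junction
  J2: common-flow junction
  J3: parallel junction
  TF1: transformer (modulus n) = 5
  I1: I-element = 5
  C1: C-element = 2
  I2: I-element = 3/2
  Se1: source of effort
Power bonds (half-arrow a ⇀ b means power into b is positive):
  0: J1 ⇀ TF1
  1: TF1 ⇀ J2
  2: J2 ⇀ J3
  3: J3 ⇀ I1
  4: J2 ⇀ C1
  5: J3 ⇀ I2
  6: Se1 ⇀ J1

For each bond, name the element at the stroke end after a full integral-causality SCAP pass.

#0 stroke→TF1
#1 stroke→J2
#2 stroke→J3
#3 stroke→I1
#4 stroke→J2
#5 stroke→I2
#6 stroke→J1

bond 6 |J1  (source Se1 imposes e)
bond 0 |TF1  (only one flow-in slot at J1)
bond 1 |J2  (TF1: transformer flips bond 0)
bond 3 |I1  (I1 outputs flow p/I1)
bond 4 |J2  (prefer integral on C1)
bond 2 |J3  (J2: last free bond brings flow in)
bond 5 |I2  (J3: bond 2 brought effort, rest push out)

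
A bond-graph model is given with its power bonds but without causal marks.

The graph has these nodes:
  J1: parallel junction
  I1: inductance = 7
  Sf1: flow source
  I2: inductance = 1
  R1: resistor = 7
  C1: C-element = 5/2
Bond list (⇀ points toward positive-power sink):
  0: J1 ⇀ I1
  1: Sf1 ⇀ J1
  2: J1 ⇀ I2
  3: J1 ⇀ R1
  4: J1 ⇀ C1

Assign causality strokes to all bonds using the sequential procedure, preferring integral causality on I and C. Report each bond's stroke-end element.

bond 1 stroke at Sf1  (Sf1 fixes flow; stroke at Sf1)
bond 0 stroke at I1  (I1: I, integral causality)
bond 2 stroke at I2  (I2 outputs flow p/I2)
bond 4 stroke at J1  (prefer integral on C1)
bond 3 stroke at R1  (0-jn J1 has e-setter on 4)

#0 |I1
#1 |Sf1
#2 |I2
#3 |R1
#4 |J1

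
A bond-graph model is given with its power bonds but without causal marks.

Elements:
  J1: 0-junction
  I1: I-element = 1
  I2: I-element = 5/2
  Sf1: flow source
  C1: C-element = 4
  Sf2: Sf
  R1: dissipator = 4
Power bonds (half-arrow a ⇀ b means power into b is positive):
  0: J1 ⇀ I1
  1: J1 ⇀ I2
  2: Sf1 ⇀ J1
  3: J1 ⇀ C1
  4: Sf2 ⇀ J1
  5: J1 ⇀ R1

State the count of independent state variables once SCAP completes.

3  (C1, I1, I2 all integral)

bond 2 |Sf1  (source Sf1 imposes f)
bond 4 |Sf2  (Sf2: flow source, stroke at near end)
bond 0 |I1  (prefer integral on I1)
bond 1 |I2  (prefer integral on I2)
bond 3 |J1  (prefer integral on C1)
bond 5 |R1  (common-e at J1 fixed by 3)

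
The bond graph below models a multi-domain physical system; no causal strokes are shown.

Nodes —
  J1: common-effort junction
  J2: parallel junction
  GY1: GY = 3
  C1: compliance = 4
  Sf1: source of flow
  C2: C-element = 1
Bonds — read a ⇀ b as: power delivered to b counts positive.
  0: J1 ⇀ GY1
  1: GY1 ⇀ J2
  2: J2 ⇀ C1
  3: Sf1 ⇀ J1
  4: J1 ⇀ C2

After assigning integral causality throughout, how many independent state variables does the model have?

β3 →Sf1  (Sf1 fixes flow; stroke at Sf1)
β2 →J2  (C1 outputs effort q/C1)
β1 →GY1  (common-e at J2 fixed by 2)
β0 →GY1  (GY GY1: same side as bond 1)
β4 →J1  (J1 needs exactly one e-in)

2  (C1, C2 all integral)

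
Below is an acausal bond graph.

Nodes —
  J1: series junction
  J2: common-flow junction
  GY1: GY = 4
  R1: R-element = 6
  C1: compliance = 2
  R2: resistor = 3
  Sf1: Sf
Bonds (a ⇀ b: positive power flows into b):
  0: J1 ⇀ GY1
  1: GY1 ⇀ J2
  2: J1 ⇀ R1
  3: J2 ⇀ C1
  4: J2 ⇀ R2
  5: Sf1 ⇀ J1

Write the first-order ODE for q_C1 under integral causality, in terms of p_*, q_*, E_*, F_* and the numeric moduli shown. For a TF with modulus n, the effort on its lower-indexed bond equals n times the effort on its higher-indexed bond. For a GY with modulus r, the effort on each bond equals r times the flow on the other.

dq_C1/dt = 4*F_Sf1/3 - q_C1/6

β5 →Sf1  (Sf1 fixes flow; stroke at Sf1)
β0 →J1  (common-f at J1 fixed by 5)
β2 →J1  (1-jn J1 has f-setter on 5)
β1 →J2  (through GY1, causality inverts; strokes same side of GY1)
β3 →J2  (C1 outputs effort q/C1)
β4 →R2  (J2: last free bond brings flow in)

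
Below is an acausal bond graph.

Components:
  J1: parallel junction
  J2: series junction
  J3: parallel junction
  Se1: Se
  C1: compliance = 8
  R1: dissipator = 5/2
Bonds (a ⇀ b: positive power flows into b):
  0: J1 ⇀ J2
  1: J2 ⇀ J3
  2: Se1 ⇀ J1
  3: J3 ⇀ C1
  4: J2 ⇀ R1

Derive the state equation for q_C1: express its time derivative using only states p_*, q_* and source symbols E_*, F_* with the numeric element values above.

dq_C1/dt = 2*E_Se1/5 - q_C1/20

bond 2 |J1  (Se1: effort source, stroke at far end)
bond 0 |J2  (J1 effort already set via bond 2)
bond 3 |J3  (C1 integral (e out))
bond 1 |J2  (common-e at J3 fixed by 3)
bond 4 |R1  (only one flow-in slot at J2)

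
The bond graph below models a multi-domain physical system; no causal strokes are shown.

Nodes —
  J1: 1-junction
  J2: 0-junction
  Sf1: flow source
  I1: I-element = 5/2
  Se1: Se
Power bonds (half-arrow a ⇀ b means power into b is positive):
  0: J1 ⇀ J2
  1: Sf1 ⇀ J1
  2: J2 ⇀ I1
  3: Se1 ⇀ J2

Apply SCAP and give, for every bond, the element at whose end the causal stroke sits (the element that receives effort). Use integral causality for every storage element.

bond 0 |J1
bond 1 |Sf1
bond 2 |I1
bond 3 |J2

bond 1 stroke→Sf1  (Sf1 fixes flow; stroke at Sf1)
bond 3 stroke→J2  (source Se1 imposes e)
bond 0 stroke→J1  (common-f at J1 fixed by 1)
bond 2 stroke→I1  (common-e at J2 fixed by 3)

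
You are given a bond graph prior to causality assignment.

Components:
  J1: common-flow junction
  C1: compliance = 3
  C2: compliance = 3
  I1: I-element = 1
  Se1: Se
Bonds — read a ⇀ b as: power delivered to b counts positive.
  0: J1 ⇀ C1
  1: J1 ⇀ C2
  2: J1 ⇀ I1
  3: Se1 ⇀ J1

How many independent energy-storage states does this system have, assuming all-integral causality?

bond 3 stroke→J1  (source Se1 imposes e)
bond 0 stroke→J1  (C1 integral (e out))
bond 1 stroke→J1  (C2 outputs effort q/C2)
bond 2 stroke→I1  (J1: last free bond brings flow in)

3  (C1, C2, I1 all integral)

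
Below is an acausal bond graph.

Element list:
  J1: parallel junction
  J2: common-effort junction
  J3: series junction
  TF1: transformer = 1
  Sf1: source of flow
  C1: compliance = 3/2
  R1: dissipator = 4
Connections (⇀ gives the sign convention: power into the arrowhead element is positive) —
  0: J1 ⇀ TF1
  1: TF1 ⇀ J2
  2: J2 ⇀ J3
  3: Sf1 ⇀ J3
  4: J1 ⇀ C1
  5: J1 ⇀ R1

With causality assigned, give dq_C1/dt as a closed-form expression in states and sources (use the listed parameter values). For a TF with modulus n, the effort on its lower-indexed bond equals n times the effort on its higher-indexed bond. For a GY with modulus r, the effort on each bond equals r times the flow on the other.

dq_C1/dt = -F_Sf1 - q_C1/6

β3 |Sf1  (Sf1 fixes flow; stroke at Sf1)
β2 |J3  (J3 flow already set via bond 3)
β1 |J2  (J2: last free bond brings effort in)
β0 |TF1  (TF TF1: opposite of bond 1)
β4 |J1  (C1 integral (e out))
β5 |R1  (J1: bond 4 brought effort, rest push out)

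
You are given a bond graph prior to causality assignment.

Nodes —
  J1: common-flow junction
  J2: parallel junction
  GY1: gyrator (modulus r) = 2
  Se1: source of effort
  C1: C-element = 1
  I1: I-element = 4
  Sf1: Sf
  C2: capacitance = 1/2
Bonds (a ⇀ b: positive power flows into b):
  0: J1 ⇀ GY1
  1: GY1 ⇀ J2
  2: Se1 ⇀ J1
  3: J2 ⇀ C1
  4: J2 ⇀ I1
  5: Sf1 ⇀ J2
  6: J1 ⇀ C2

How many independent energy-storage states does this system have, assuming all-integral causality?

3  (C1, C2, I1 all integral)

β2 |J1  (Se1: effort source, stroke at far end)
β5 |Sf1  (source Sf1 imposes f)
β3 |J2  (C1 integral (e out))
β1 |GY1  (J2: bond 3 brought effort, rest push out)
β4 |I1  (0-jn J2 has e-setter on 3)
β0 |GY1  (GY GY1: same side as bond 1)
β6 |J1  (common-f at J1 fixed by 0)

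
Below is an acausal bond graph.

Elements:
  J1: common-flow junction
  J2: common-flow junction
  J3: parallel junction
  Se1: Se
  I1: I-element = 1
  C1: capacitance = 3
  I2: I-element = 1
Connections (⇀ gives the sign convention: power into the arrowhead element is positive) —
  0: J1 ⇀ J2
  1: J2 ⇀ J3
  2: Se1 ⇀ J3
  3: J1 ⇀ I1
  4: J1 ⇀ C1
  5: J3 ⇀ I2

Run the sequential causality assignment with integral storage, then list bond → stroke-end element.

#2 →J3  (source Se1 imposes e)
#1 →J2  (0-jn J3 has e-setter on 2)
#5 →I2  (common-e at J3 fixed by 2)
#0 →J1  (J2 needs exactly one f-in)
#3 →I1  (I1: I, integral causality)
#4 →J1  (J1 flow already set via bond 3)

#0 →J1
#1 →J2
#2 →J3
#3 →I1
#4 →J1
#5 →I2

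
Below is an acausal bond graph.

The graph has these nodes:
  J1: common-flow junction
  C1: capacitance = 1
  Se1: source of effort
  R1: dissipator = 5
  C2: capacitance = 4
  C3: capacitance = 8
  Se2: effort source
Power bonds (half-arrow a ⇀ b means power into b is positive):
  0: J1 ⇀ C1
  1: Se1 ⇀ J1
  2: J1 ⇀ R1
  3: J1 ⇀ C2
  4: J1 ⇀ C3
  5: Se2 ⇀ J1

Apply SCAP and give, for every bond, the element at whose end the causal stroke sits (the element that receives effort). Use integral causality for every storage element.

b0 |J1
b1 |J1
b2 |R1
b3 |J1
b4 |J1
b5 |J1

bond 1 →J1  (Se1: effort source, stroke at far end)
bond 5 →J1  (source Se2 imposes e)
bond 0 →J1  (C1: C, integral causality)
bond 3 →J1  (C2 outputs effort q/C2)
bond 4 →J1  (C3 outputs effort q/C3)
bond 2 →R1  (J1 needs exactly one f-in)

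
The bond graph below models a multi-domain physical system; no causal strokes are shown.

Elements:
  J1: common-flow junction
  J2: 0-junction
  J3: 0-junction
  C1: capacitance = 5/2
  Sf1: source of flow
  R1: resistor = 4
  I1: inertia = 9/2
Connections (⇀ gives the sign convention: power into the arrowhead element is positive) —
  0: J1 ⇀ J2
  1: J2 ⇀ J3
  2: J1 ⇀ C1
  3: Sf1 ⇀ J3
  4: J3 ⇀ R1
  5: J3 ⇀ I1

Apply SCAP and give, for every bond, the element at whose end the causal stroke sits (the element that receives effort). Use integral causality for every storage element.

b0 stroke→J2
b1 stroke→J3
b2 stroke→J1
b3 stroke→Sf1
b4 stroke→R1
b5 stroke→I1

b3 stroke→Sf1  (Sf1 fixes flow; stroke at Sf1)
b2 stroke→J1  (C1 integral (e out))
b0 stroke→J2  (J1 needs exactly one f-in)
b1 stroke→J3  (common-e at J2 fixed by 0)
b4 stroke→R1  (common-e at J3 fixed by 1)
b5 stroke→I1  (J3 effort already set via bond 1)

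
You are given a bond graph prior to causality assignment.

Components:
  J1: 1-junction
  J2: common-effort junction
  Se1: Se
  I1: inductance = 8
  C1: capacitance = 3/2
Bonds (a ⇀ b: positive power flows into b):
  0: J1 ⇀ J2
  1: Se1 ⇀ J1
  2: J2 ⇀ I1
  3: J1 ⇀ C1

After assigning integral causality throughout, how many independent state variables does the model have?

#1 stroke at J1  (source Se1 imposes e)
#2 stroke at I1  (prefer integral on I1)
#0 stroke at J2  (J2 needs exactly one e-in)
#3 stroke at J1  (common-f at J1 fixed by 0)

2  (C1, I1 all integral)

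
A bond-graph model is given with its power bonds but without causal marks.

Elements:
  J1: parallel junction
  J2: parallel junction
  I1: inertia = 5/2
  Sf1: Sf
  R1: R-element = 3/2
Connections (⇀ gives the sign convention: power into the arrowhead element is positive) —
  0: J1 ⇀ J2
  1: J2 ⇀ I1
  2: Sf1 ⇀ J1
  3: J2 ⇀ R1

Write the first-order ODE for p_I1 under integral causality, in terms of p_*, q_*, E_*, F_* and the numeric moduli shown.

b2 stroke at Sf1  (Sf1 (Sf) sets flow on bond)
b0 stroke at J1  (only one effort-in slot at J1)
b1 stroke at I1  (I1 integral (f out))
b3 stroke at J2  (J2 needs exactly one e-in)

dp_I1/dt = 3*F_Sf1/2 - 3*p_I1/5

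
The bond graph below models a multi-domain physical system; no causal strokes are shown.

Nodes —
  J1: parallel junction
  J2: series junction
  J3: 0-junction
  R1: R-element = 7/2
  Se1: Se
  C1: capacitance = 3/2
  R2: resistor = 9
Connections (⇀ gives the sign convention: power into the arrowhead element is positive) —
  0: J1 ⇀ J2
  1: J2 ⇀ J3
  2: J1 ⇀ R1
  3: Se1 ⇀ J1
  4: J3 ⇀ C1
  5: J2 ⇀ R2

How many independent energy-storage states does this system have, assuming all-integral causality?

bond 3 →J1  (Se1 fixes effort; stroke away)
bond 0 →J2  (common-e at J1 fixed by 3)
bond 2 →R1  (J1 effort already set via bond 3)
bond 4 →J3  (C1 integral (e out))
bond 1 →J2  (J3 effort already set via bond 4)
bond 5 →R2  (J2: last free bond brings flow in)

1  (C1 all integral)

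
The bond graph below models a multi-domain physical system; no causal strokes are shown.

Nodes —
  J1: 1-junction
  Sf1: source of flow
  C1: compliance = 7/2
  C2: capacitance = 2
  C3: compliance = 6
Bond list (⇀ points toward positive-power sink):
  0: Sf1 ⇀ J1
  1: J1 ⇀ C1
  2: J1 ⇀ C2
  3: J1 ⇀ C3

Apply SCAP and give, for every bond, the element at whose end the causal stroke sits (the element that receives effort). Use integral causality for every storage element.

#0 stroke→Sf1
#1 stroke→J1
#2 stroke→J1
#3 stroke→J1

b0 |Sf1  (Sf1 (Sf) sets flow on bond)
b1 |J1  (J1: bond 0 brought flow, rest push out)
b2 |J1  (J1 flow already set via bond 0)
b3 |J1  (J1 flow already set via bond 0)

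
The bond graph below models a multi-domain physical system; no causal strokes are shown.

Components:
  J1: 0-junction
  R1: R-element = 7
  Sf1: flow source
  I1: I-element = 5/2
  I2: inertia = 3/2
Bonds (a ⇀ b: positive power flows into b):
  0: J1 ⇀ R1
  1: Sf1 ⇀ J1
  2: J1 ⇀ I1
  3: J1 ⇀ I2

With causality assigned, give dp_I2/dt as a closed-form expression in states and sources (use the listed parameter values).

bond 1 stroke at Sf1  (Sf1 (Sf) sets flow on bond)
bond 2 stroke at I1  (prefer integral on I1)
bond 3 stroke at I2  (prefer integral on I2)
bond 0 stroke at J1  (J1 needs exactly one e-in)

dp_I2/dt = 7*F_Sf1 - 14*p_I1/5 - 14*p_I2/3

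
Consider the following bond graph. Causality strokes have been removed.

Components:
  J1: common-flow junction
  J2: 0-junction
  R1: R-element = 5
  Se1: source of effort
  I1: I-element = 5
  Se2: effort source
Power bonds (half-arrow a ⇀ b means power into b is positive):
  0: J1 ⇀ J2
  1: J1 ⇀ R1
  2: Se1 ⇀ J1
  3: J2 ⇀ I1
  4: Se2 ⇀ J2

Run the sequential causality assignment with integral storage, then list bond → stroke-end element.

#0 |J1
#1 |R1
#2 |J1
#3 |I1
#4 |J2

b2 stroke at J1  (Se1 fixes effort; stroke away)
b4 stroke at J2  (Se2 fixes effort; stroke away)
b0 stroke at J1  (common-e at J2 fixed by 4)
b3 stroke at I1  (J2: bond 4 brought effort, rest push out)
b1 stroke at R1  (closing 1-jn rule on J1)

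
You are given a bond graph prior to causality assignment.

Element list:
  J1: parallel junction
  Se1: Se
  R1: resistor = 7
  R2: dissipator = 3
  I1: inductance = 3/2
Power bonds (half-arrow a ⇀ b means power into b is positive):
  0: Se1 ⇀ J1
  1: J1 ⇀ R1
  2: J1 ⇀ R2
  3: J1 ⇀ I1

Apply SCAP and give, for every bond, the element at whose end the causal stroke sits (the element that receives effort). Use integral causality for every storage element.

#0 stroke→J1
#1 stroke→R1
#2 stroke→R2
#3 stroke→I1

b0 |J1  (Se1 fixes effort; stroke away)
b1 |R1  (J1: bond 0 brought effort, rest push out)
b2 |R2  (J1 effort already set via bond 0)
b3 |I1  (common-e at J1 fixed by 0)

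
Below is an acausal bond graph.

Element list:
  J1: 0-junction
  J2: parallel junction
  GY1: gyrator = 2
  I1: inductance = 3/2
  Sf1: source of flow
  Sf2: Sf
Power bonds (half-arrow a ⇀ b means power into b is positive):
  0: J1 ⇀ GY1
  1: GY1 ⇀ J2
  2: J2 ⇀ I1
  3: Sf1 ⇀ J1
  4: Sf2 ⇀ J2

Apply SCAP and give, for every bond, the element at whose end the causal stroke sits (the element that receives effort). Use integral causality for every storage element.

b0 stroke→J1
b1 stroke→J2
b2 stroke→I1
b3 stroke→Sf1
b4 stroke→Sf2

b3 stroke at Sf1  (Sf1 (Sf) sets flow on bond)
b4 stroke at Sf2  (Sf2 (Sf) sets flow on bond)
b0 stroke at J1  (closing 0-jn rule on J1)
b1 stroke at J2  (GY1: gyrator matches bond 0)
b2 stroke at I1  (0-jn J2 has e-setter on 1)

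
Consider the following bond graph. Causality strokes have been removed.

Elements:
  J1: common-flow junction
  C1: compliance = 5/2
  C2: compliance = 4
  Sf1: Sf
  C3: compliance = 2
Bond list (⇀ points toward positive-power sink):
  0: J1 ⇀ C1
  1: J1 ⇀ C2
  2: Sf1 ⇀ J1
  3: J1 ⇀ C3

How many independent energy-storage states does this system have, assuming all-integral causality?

b2 stroke at Sf1  (Sf1 (Sf) sets flow on bond)
b0 stroke at J1  (J1: bond 2 brought flow, rest push out)
b1 stroke at J1  (common-f at J1 fixed by 2)
b3 stroke at J1  (common-f at J1 fixed by 2)

3  (C1, C2, C3 all integral)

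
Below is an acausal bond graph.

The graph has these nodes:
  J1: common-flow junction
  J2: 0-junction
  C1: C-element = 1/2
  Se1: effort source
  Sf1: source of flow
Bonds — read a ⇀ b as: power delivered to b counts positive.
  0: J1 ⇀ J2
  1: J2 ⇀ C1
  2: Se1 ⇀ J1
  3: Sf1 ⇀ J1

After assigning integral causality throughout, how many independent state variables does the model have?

1  (C1 all integral)

#2 |J1  (source Se1 imposes e)
#3 |Sf1  (source Sf1 imposes f)
#0 |J1  (J1 flow already set via bond 3)
#1 |J2  (J2: last free bond brings effort in)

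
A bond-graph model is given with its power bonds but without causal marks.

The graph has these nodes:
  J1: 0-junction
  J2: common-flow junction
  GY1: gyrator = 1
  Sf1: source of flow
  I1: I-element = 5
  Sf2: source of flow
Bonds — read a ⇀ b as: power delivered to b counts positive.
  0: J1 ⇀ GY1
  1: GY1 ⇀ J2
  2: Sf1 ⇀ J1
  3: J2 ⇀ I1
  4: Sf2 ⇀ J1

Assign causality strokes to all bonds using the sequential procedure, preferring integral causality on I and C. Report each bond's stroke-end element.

β0 |J1
β1 |J2
β2 |Sf1
β3 |I1
β4 |Sf2

β2 stroke at Sf1  (Sf1 fixes flow; stroke at Sf1)
β4 stroke at Sf2  (Sf2 fixes flow; stroke at Sf2)
β0 stroke at J1  (J1: last free bond brings effort in)
β1 stroke at J2  (GY1: gyrator matches bond 0)
β3 stroke at I1  (closing 1-jn rule on J2)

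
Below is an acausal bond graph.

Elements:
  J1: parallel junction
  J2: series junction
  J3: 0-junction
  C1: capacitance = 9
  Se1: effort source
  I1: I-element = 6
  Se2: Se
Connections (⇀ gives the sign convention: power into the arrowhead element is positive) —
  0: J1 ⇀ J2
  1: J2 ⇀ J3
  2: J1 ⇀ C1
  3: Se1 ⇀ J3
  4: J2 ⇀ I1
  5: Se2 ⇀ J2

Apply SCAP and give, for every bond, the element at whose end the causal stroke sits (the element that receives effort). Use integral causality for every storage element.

β3 stroke→J3  (Se1: effort source, stroke at far end)
β5 stroke→J2  (Se2 fixes effort; stroke away)
β1 stroke→J2  (common-e at J3 fixed by 3)
β2 stroke→J1  (C1 outputs effort q/C1)
β0 stroke→J2  (J1 effort already set via bond 2)
β4 stroke→I1  (J2 needs exactly one f-in)

bond 0 |J2
bond 1 |J2
bond 2 |J1
bond 3 |J3
bond 4 |I1
bond 5 |J2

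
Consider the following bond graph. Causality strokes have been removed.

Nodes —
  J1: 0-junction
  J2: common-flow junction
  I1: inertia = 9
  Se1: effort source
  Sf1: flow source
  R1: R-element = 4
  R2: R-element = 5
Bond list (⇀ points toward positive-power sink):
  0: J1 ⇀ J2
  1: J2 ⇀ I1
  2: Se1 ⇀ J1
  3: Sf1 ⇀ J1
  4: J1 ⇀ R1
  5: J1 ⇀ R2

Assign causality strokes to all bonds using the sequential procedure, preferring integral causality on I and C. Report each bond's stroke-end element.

b2 |J1  (Se1 (Se) sets effort on bond)
b3 |Sf1  (source Sf1 imposes f)
b0 |J2  (common-e at J1 fixed by 2)
b4 |R1  (J1 effort already set via bond 2)
b5 |R2  (J1: bond 2 brought effort, rest push out)
b1 |I1  (only one flow-in slot at J2)

#0 stroke at J2
#1 stroke at I1
#2 stroke at J1
#3 stroke at Sf1
#4 stroke at R1
#5 stroke at R2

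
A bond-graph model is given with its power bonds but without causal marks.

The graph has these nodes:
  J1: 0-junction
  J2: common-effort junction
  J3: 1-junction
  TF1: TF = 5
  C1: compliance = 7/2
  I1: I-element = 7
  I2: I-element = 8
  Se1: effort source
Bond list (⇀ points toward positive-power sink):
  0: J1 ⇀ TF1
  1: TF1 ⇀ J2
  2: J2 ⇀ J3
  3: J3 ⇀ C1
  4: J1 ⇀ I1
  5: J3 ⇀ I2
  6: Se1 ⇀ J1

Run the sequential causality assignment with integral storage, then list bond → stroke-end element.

b0 stroke→TF1
b1 stroke→J2
b2 stroke→J3
b3 stroke→J3
b4 stroke→I1
b5 stroke→I2
b6 stroke→J1

bond 6 stroke at J1  (Se1 (Se) sets effort on bond)
bond 0 stroke at TF1  (J1: bond 6 brought effort, rest push out)
bond 4 stroke at I1  (J1 effort already set via bond 6)
bond 1 stroke at J2  (TF TF1: opposite of bond 0)
bond 2 stroke at J3  (J2: bond 1 brought effort, rest push out)
bond 3 stroke at J3  (prefer integral on C1)
bond 5 stroke at I2  (J3 needs exactly one f-in)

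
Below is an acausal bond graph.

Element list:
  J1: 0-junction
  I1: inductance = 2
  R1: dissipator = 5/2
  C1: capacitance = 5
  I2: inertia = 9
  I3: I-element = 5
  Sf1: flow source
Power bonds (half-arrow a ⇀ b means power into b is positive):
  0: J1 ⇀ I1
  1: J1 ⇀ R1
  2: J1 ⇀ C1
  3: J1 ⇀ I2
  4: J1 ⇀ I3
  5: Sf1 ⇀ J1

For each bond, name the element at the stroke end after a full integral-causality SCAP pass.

b0 →I1
b1 →R1
b2 →J1
b3 →I2
b4 →I3
b5 →Sf1

β5 stroke at Sf1  (Sf1: flow source, stroke at near end)
β0 stroke at I1  (I1 integral (f out))
β2 stroke at J1  (C1: C, integral causality)
β1 stroke at R1  (0-jn J1 has e-setter on 2)
β3 stroke at I2  (J1 effort already set via bond 2)
β4 stroke at I3  (common-e at J1 fixed by 2)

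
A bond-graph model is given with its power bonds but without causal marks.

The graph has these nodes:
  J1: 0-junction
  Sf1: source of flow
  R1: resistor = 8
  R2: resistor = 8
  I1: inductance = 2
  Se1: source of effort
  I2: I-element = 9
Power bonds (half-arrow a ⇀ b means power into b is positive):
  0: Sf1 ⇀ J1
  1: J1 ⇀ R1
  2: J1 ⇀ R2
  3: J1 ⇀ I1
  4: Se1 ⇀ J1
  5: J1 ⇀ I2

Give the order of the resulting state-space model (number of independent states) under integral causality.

2  (I1, I2 all integral)

β0 stroke→Sf1  (source Sf1 imposes f)
β4 stroke→J1  (source Se1 imposes e)
β1 stroke→R1  (0-jn J1 has e-setter on 4)
β2 stroke→R2  (common-e at J1 fixed by 4)
β3 stroke→I1  (J1: bond 4 brought effort, rest push out)
β5 stroke→I2  (J1: bond 4 brought effort, rest push out)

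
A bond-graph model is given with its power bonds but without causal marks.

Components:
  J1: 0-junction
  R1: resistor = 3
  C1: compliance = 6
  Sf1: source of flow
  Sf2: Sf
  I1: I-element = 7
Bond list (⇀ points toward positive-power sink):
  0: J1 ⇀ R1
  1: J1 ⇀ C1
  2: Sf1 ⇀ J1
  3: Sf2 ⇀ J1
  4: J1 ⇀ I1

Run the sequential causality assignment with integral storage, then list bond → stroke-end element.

#2 →Sf1  (Sf1 fixes flow; stroke at Sf1)
#3 →Sf2  (source Sf2 imposes f)
#1 →J1  (C1 integral (e out))
#0 →R1  (J1 effort already set via bond 1)
#4 →I1  (common-e at J1 fixed by 1)

bond 0 stroke→R1
bond 1 stroke→J1
bond 2 stroke→Sf1
bond 3 stroke→Sf2
bond 4 stroke→I1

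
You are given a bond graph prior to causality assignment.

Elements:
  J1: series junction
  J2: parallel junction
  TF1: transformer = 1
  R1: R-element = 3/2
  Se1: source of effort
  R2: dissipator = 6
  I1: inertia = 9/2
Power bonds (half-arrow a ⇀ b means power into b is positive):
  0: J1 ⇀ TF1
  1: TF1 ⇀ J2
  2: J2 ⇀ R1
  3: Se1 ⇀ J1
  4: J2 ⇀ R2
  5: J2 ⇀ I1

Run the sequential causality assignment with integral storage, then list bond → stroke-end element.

#3 |J1  (Se1 (Se) sets effort on bond)
#0 |TF1  (J1 needs exactly one f-in)
#1 |J2  (TF TF1: opposite of bond 0)
#2 |R1  (J2 effort already set via bond 1)
#4 |R2  (J2: bond 1 brought effort, rest push out)
#5 |I1  (0-jn J2 has e-setter on 1)

#0 stroke at TF1
#1 stroke at J2
#2 stroke at R1
#3 stroke at J1
#4 stroke at R2
#5 stroke at I1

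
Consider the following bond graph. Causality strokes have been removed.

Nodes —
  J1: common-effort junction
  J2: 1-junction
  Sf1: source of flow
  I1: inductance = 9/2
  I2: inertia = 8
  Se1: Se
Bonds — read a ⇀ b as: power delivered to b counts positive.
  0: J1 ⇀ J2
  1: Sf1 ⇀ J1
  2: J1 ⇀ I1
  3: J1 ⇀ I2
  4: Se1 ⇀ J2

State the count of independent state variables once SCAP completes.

bond 1 |Sf1  (Sf1 fixes flow; stroke at Sf1)
bond 4 |J2  (Se1: effort source, stroke at far end)
bond 0 |J1  (J2: last free bond brings flow in)
bond 2 |I1  (common-e at J1 fixed by 0)
bond 3 |I2  (J1: bond 0 brought effort, rest push out)

2  (I1, I2 all integral)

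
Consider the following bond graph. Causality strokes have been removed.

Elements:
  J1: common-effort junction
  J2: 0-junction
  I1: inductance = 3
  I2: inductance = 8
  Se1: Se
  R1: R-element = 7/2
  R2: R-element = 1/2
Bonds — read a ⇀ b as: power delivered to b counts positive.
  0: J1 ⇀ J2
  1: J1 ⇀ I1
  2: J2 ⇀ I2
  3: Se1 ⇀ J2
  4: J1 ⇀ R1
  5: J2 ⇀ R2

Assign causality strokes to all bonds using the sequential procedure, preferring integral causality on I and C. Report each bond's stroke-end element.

bond 0 stroke at J1
bond 1 stroke at I1
bond 2 stroke at I2
bond 3 stroke at J2
bond 4 stroke at R1
bond 5 stroke at R2

b3 stroke→J2  (Se1 fixes effort; stroke away)
b0 stroke→J1  (J2 effort already set via bond 3)
b2 stroke→I2  (J2: bond 3 brought effort, rest push out)
b5 stroke→R2  (J2: bond 3 brought effort, rest push out)
b1 stroke→I1  (0-jn J1 has e-setter on 0)
b4 stroke→R1  (J1: bond 0 brought effort, rest push out)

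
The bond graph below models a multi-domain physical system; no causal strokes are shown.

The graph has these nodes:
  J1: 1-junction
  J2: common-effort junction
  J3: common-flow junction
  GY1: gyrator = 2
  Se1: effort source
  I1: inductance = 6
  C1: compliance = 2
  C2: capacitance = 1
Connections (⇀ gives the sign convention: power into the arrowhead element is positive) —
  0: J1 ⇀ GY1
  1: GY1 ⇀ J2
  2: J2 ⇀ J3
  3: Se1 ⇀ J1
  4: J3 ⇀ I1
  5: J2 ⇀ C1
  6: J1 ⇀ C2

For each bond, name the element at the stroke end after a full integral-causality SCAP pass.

β3 |J1  (Se1 fixes effort; stroke away)
β4 |I1  (I1 outputs flow p/I1)
β2 |J3  (J3: bond 4 brought flow, rest push out)
β5 |J2  (C1: C, integral causality)
β1 |GY1  (common-e at J2 fixed by 5)
β0 |GY1  (GY1 both-in/both-out from 1)
β6 |J1  (J1 flow already set via bond 0)

#0 |GY1
#1 |GY1
#2 |J3
#3 |J1
#4 |I1
#5 |J2
#6 |J1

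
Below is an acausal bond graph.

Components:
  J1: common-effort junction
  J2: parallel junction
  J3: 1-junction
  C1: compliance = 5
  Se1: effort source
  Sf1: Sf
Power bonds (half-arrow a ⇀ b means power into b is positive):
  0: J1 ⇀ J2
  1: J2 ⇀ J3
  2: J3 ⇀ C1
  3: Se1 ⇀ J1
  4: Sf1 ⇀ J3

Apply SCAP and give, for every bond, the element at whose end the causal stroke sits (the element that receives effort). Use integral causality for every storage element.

#3 →J1  (Se1 fixes effort; stroke away)
#4 →Sf1  (Sf1 fixes flow; stroke at Sf1)
#0 →J2  (J1 effort already set via bond 3)
#1 →J3  (0-jn J2 has e-setter on 0)
#2 →J3  (J3: bond 4 brought flow, rest push out)

#0 stroke at J2
#1 stroke at J3
#2 stroke at J3
#3 stroke at J1
#4 stroke at Sf1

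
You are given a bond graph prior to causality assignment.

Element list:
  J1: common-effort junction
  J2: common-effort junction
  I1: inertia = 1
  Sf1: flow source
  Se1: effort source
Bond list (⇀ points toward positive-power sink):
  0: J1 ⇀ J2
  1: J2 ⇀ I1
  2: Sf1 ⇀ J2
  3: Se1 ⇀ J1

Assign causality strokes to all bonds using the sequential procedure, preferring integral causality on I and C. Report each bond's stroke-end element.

#2 →Sf1  (source Sf1 imposes f)
#3 →J1  (Se1: effort source, stroke at far end)
#0 →J2  (J1 effort already set via bond 3)
#1 →I1  (common-e at J2 fixed by 0)

#0 stroke→J2
#1 stroke→I1
#2 stroke→Sf1
#3 stroke→J1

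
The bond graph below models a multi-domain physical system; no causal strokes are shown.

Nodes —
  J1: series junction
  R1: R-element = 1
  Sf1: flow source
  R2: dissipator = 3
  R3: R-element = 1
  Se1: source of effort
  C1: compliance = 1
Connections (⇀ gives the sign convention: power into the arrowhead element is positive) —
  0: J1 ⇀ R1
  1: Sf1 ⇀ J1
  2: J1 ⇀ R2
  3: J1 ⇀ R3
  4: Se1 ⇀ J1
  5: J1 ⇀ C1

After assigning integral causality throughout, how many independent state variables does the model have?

bond 1 →Sf1  (Sf1 (Sf) sets flow on bond)
bond 4 →J1  (Se1 fixes effort; stroke away)
bond 0 →J1  (J1: bond 1 brought flow, rest push out)
bond 2 →J1  (common-f at J1 fixed by 1)
bond 3 →J1  (J1: bond 1 brought flow, rest push out)
bond 5 →J1  (J1: bond 1 brought flow, rest push out)

1  (C1 all integral)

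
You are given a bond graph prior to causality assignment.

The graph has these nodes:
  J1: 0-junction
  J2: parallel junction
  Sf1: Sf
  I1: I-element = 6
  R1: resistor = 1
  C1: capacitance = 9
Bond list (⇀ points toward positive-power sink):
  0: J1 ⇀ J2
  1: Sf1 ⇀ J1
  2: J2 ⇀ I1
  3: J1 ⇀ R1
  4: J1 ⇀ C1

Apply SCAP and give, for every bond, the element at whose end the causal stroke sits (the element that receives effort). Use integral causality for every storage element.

bond 1 stroke→Sf1  (Sf1: flow source, stroke at near end)
bond 2 stroke→I1  (I1 outputs flow p/I1)
bond 0 stroke→J2  (J2: last free bond brings effort in)
bond 4 stroke→J1  (C1 outputs effort q/C1)
bond 3 stroke→R1  (J1: bond 4 brought effort, rest push out)

b0 →J2
b1 →Sf1
b2 →I1
b3 →R1
b4 →J1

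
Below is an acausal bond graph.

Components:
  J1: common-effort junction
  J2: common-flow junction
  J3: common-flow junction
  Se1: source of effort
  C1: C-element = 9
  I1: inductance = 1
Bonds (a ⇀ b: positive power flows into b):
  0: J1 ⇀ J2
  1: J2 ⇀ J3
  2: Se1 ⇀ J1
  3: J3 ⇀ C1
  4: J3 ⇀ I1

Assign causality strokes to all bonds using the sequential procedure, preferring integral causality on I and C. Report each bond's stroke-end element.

β2 |J1  (source Se1 imposes e)
β0 |J2  (common-e at J1 fixed by 2)
β1 |J3  (only one flow-in slot at J2)
β3 |J3  (C1: C, integral causality)
β4 |I1  (J3 needs exactly one f-in)

b0 →J2
b1 →J3
b2 →J1
b3 →J3
b4 →I1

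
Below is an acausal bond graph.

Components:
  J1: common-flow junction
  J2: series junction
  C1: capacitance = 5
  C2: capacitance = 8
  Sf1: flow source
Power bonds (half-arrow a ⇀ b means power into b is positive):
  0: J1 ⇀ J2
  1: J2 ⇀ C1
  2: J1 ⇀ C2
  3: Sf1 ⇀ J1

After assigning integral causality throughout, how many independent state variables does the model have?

2  (C1, C2 all integral)

β3 stroke→Sf1  (Sf1: flow source, stroke at near end)
β0 stroke→J1  (J1 flow already set via bond 3)
β2 stroke→J1  (J1: bond 3 brought flow, rest push out)
β1 stroke→J2  (J2: bond 0 brought flow, rest push out)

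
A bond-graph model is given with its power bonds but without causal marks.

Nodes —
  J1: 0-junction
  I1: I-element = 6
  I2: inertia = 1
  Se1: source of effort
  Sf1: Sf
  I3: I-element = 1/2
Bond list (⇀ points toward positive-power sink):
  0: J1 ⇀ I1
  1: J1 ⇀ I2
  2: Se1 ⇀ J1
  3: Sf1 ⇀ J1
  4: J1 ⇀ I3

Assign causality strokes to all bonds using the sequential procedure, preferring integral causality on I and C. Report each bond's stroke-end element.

bond 2 |J1  (source Se1 imposes e)
bond 3 |Sf1  (Sf1 fixes flow; stroke at Sf1)
bond 0 |I1  (J1: bond 2 brought effort, rest push out)
bond 1 |I2  (common-e at J1 fixed by 2)
bond 4 |I3  (J1: bond 2 brought effort, rest push out)

b0 stroke→I1
b1 stroke→I2
b2 stroke→J1
b3 stroke→Sf1
b4 stroke→I3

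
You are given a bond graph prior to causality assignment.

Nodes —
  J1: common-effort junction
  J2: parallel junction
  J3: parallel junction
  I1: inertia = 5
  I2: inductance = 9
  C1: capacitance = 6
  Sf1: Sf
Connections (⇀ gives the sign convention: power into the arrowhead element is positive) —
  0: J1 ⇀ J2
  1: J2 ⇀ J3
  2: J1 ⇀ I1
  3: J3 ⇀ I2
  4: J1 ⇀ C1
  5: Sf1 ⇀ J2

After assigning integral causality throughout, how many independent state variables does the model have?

3  (C1, I1, I2 all integral)

b5 stroke→Sf1  (Sf1 (Sf) sets flow on bond)
b2 stroke→I1  (prefer integral on I1)
b3 stroke→I2  (prefer integral on I2)
b1 stroke→J3  (J3: last free bond brings effort in)
b0 stroke→J2  (J2 needs exactly one e-in)
b4 stroke→J1  (only one effort-in slot at J1)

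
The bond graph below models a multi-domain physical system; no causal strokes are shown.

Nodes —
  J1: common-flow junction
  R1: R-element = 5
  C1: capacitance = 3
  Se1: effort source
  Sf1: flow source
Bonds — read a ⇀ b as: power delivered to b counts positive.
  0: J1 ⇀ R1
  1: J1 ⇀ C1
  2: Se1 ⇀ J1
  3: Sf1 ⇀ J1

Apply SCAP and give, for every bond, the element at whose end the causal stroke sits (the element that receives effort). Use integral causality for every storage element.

b2 stroke at J1  (source Se1 imposes e)
b3 stroke at Sf1  (Sf1: flow source, stroke at near end)
b0 stroke at J1  (common-f at J1 fixed by 3)
b1 stroke at J1  (J1: bond 3 brought flow, rest push out)

b0 stroke→J1
b1 stroke→J1
b2 stroke→J1
b3 stroke→Sf1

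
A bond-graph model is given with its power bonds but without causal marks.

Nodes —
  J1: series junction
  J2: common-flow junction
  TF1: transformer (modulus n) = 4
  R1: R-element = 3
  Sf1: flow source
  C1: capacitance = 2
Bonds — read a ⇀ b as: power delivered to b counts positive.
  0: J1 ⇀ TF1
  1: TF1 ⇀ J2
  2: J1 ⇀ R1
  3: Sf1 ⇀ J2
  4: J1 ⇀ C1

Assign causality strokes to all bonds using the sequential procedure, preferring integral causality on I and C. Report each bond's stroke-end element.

β3 stroke→Sf1  (Sf1 fixes flow; stroke at Sf1)
β1 stroke→J2  (J2: bond 3 brought flow, rest push out)
β0 stroke→TF1  (through TF1, causality passes straight; one stroke at TF1)
β2 stroke→J1  (J1: bond 0 brought flow, rest push out)
β4 stroke→J1  (J1 flow already set via bond 0)

#0 stroke→TF1
#1 stroke→J2
#2 stroke→J1
#3 stroke→Sf1
#4 stroke→J1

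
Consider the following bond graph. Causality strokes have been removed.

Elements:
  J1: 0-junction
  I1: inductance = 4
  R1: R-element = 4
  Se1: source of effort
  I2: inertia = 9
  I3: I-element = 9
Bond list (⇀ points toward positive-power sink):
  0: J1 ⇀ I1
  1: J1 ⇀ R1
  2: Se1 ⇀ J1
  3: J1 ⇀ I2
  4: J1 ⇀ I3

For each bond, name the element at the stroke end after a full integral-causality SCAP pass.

b2 |J1  (Se1 fixes effort; stroke away)
b0 |I1  (J1: bond 2 brought effort, rest push out)
b1 |R1  (J1: bond 2 brought effort, rest push out)
b3 |I2  (J1: bond 2 brought effort, rest push out)
b4 |I3  (0-jn J1 has e-setter on 2)

#0 stroke at I1
#1 stroke at R1
#2 stroke at J1
#3 stroke at I2
#4 stroke at I3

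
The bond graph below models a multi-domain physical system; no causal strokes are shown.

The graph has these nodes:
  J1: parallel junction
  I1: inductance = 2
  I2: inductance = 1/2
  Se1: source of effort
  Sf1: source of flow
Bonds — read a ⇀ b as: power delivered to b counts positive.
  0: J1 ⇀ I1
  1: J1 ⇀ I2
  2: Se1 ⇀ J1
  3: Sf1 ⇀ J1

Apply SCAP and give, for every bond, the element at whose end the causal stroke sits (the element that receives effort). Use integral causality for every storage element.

b2 →J1  (Se1: effort source, stroke at far end)
b3 →Sf1  (Sf1: flow source, stroke at near end)
b0 →I1  (common-e at J1 fixed by 2)
b1 →I2  (common-e at J1 fixed by 2)

bond 0 stroke→I1
bond 1 stroke→I2
bond 2 stroke→J1
bond 3 stroke→Sf1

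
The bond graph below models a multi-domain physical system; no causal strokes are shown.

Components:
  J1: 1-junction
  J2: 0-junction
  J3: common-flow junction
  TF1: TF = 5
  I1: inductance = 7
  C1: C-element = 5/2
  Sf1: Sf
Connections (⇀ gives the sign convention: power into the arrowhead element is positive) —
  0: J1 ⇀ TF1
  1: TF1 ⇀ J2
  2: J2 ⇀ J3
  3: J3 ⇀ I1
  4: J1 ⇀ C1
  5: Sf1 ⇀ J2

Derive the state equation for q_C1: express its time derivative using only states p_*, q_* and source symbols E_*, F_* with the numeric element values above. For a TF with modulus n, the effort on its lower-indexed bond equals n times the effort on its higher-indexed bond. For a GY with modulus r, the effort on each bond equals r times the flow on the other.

dq_C1/dt = -F_Sf1/5 + p_I1/35

b5 stroke→Sf1  (Sf1 (Sf) sets flow on bond)
b3 stroke→I1  (I1 integral (f out))
b2 stroke→J3  (common-f at J3 fixed by 3)
b1 stroke→J2  (J2 needs exactly one e-in)
b0 stroke→TF1  (TF1: transformer flips bond 1)
b4 stroke→J1  (J1: bond 0 brought flow, rest push out)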